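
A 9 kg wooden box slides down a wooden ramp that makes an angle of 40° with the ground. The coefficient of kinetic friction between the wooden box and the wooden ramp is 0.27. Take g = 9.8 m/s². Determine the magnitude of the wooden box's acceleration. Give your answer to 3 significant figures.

Resolving the weight along the incline: the component pulling the wooden box down the slope is mg sin 40° = 9 × 9.8 × 0.6428 = 56.695 N, and the normal force is N = mg cos 40° = 9 × 9.8 × 0.7660 = 67.561 N.
Kinetic friction acts up the slope with magnitude f = μN = 0.27 × 67.561 = 18.241 N.
Net force along the incline is 56.695 − 18.241 = 38.454 N, so a = 38.454 / 9 = 4.2727 m/s².

4.27 m/s²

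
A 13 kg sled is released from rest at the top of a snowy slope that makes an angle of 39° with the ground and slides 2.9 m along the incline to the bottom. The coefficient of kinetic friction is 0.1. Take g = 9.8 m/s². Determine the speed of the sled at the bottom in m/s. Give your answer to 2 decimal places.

The weight component along the incline is mg sin 39° = 80.175 N and the normal force is N = mg cos 39° = 99.008 N.
Friction up the slope is f = μN = 0.1 × 99.008 = 9.901 N, so the net downslope force is 80.175 − 9.901 = 70.274 N and a = 70.274 / 13 = 5.4057 m/s².
Starting from rest over a distance of 2.9 m, v² = 2aL = 2 × 5.4057 × 2.9 = 31.3531, so v = 5.5994 m/s.

5.60 m/s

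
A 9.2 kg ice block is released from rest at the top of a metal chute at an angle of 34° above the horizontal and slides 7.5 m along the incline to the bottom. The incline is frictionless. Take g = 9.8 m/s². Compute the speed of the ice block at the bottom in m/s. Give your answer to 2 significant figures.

The weight component along the incline is mg sin 34° = 50.417 N and the normal force is N = mg cos 34° = 74.746 N.
With no friction, a = g sin 34° = 5.4801 m/s².
Starting from rest over a distance of 7.5 m, v² = 2aL = 2 × 5.4801 × 7.5 = 82.2015, so v = 9.0665 m/s.

9.1 m/s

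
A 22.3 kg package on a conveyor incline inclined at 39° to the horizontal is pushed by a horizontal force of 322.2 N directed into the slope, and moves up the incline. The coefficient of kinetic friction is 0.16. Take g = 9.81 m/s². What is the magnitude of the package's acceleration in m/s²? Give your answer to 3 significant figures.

2.38 m/s²

The horizontal push has components F cos 39° = 322.2 × 0.7771 = 250.382 N up the incline and F sin 39° = 322.2 × 0.6293 = 202.760 N pressing into the surface.
The normal force is therefore N = mg cos 39° + F sin 39° = 170.001 + 202.760 = 372.761 N, and kinetic friction down the slope is μN = 0.16 × 372.761 = 59.642 N.
Along the incline: F cos 39° − mg sin 39° − μN = ma, so 250.382 − 137.668 − 59.642 = 22.3 a, giving a = 2.3799 m/s².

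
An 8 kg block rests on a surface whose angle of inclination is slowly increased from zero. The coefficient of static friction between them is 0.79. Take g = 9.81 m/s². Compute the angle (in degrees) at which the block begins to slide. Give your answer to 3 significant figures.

38.3°

At the threshold of sliding, static friction is at its maximum μ_s N and exactly balances the weight component along the incline: mg sin θ = μ_s mg cos θ.
Hence tan θ = μ_s = 0.79, so θ = arctan(0.79) = 38.3087°.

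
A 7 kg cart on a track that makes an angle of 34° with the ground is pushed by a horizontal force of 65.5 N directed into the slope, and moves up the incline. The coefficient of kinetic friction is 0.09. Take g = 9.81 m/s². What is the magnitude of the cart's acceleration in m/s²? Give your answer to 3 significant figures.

1.07 m/s²

The horizontal push has components F cos 34° = 65.5 × 0.8290 = 54.299 N up the incline and F sin 34° = 65.5 × 0.5592 = 36.628 N pressing into the surface.
The normal force is therefore N = mg cos 34° + F sin 34° = 56.927 + 36.628 = 93.555 N, and kinetic friction down the slope is μN = 0.09 × 93.555 = 8.420 N.
Along the incline: F cos 34° − mg sin 34° − μN = ma, so 54.299 − 38.400 − 8.420 = 7 a, giving a = 1.0684 m/s².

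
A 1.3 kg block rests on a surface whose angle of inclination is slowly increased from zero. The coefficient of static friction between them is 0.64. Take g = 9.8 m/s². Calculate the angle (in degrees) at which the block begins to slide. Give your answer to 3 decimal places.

At the threshold of sliding, static friction is at its maximum μ_s N and exactly balances the weight component along the incline: mg sin θ = μ_s mg cos θ.
Hence tan θ = μ_s = 0.64, so θ = arctan(0.64) = 32.6192°.

32.619°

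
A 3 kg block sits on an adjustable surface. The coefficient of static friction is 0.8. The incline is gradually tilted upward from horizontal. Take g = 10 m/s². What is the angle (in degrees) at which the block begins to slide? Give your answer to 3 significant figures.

At the threshold of sliding, static friction is at its maximum μ_s N and exactly balances the weight component along the incline: mg sin θ = μ_s mg cos θ.
Hence tan θ = μ_s = 0.8, so θ = arctan(0.8) = 38.6598°.

38.7°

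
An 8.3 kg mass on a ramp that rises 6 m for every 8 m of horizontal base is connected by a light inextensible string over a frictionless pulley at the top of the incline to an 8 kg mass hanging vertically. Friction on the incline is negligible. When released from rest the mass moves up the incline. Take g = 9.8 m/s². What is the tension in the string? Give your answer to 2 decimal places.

63.87 N

For the mass on the incline: the weight component along the slope is m₁g sin 36.87° = 8.3 × 9.8 × 0.6000 = 48.804 N and the normal force is N = m₁g cos 36.87° = 65.072 N.
Newton's second law for the mass (up-slope positive): T − 48.804 = 8.3 a. For the hanging mass (downward positive): 8 × 9.8 − T = 8 a.
Adding the two equations eliminates T: 29.596 = 16.3 a, so a = 1.8157 m/s².
Then from the hanging mass's equation, T = 8 × (9.8 − 1.8157) = 63.874 N.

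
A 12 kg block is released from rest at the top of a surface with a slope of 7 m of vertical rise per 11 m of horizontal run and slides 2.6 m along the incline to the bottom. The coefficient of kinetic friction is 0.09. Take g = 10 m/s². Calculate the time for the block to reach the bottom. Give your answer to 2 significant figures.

1.1 s

The weight component along the incline is mg sin 32.47° = 64.425 N and the normal force is N = mg cos 32.47° = 101.239 N.
Friction up the slope is f = μN = 0.09 × 101.239 = 9.112 N, so the net downslope force is 64.425 − 9.112 = 55.313 N and a = 55.313 / 12 = 4.6094 m/s².
Starting from rest, L = ½at², so t = √(2L/a) = √(2 × 2.6 / 4.6094) = 1.0621 s.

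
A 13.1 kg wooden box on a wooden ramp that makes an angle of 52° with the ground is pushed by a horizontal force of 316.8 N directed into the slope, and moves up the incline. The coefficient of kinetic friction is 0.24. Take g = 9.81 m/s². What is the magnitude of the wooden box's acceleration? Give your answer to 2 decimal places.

1.14 m/s²

The horizontal push has components F cos 52° = 316.8 × 0.6157 = 195.054 N up the incline and F sin 52° = 316.8 × 0.7880 = 249.638 N pressing into the surface.
The normal force is therefore N = mg cos 52° + F sin 52° = 79.124 + 249.638 = 328.762 N, and kinetic friction down the slope is μN = 0.24 × 328.762 = 78.903 N.
Along the incline: F cos 52° − mg sin 52° − μN = ma, so 195.054 − 101.267 − 78.903 = 13.1 a, giving a = 1.1362 m/s².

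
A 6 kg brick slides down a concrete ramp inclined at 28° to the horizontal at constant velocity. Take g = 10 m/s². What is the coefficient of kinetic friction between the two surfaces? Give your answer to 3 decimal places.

0.532

At constant velocity the net force along the incline is zero: mg sin 28° = μ mg cos 28°.
So μ = tan 28° = 0.4695 / 0.8829 = 0.5318.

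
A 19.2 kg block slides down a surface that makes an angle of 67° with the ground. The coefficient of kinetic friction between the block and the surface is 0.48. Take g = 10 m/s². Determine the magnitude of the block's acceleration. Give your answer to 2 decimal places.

Resolving the weight along the incline: the component pulling the block down the slope is mg sin 67° = 19.2 × 10 × 0.9205 = 176.736 N, and the normal force is N = mg cos 67° = 19.2 × 10 × 0.3907 = 75.014 N.
Kinetic friction acts up the slope with magnitude f = μN = 0.48 × 75.014 = 36.007 N.
Net force along the incline is 176.736 − 36.007 = 140.729 N, so a = 140.729 / 19.2 = 7.3296 m/s².

7.33 m/s²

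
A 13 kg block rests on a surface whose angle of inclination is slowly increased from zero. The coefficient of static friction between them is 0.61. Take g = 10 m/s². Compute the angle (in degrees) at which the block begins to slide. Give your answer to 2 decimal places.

At the threshold of sliding, static friction is at its maximum μ_s N and exactly balances the weight component along the incline: mg sin θ = μ_s mg cos θ.
Hence tan θ = μ_s = 0.61, so θ = arctan(0.61) = 31.3832°.

31.38°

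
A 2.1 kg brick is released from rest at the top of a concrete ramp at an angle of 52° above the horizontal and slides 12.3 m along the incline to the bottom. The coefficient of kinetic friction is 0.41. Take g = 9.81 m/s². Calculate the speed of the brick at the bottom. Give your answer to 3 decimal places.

11.369 m/s

The weight component along the incline is mg sin 52° = 16.234 N and the normal force is N = mg cos 52° = 12.683 N.
Friction up the slope is f = μN = 0.41 × 12.683 = 5.200 N, so the net downslope force is 16.234 − 5.200 = 11.034 N and a = 11.034 / 2.1 = 5.2543 m/s².
Starting from rest over a distance of 12.3 m, v² = 2aL = 2 × 5.2543 × 12.3 = 129.2558, so v = 11.3691 m/s.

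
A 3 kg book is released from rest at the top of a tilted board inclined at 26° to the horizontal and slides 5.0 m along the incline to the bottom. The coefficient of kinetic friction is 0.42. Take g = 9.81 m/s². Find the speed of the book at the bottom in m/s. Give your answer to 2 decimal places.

The weight component along the incline is mg sin 26° = 12.901 N and the normal force is N = mg cos 26° = 26.452 N.
Friction up the slope is f = μN = 0.42 × 26.452 = 11.110 N, so the net downslope force is 12.901 − 11.110 = 1.791 N and a = 1.791 / 3 = 0.5970 m/s².
Starting from rest over a distance of 5.0 m, v² = 2aL = 2 × 0.5970 × 5.0 = 5.9700, so v = 2.4434 m/s.

2.44 m/s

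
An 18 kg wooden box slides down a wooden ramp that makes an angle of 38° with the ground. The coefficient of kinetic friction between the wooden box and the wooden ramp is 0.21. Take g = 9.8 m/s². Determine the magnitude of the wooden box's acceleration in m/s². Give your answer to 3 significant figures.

Resolving the weight along the incline: the component pulling the wooden box down the slope is mg sin 38° = 18 × 9.8 × 0.6157 = 108.609 N, and the normal force is N = mg cos 38° = 18 × 9.8 × 0.7880 = 139.003 N.
Kinetic friction acts up the slope with magnitude f = μN = 0.21 × 139.003 = 29.191 N.
Net force along the incline is 108.609 − 29.191 = 79.418 N, so a = 79.418 / 18 = 4.4121 m/s².

4.41 m/s²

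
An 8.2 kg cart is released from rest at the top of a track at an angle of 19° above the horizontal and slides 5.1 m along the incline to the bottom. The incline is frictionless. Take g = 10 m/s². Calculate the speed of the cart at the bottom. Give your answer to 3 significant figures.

The weight component along the incline is mg sin 19° = 26.697 N and the normal force is N = mg cos 19° = 77.533 N.
With no friction, a = g sin 19° = 3.2557 m/s².
Starting from rest over a distance of 5.1 m, v² = 2aL = 2 × 3.2557 × 5.1 = 33.2081, so v = 5.7626 m/s.

5.76 m/s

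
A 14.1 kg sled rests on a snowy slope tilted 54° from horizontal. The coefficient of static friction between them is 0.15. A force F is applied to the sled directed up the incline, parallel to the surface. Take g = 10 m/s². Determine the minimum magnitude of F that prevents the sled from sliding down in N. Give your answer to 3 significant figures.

102 N

The normal force is N = mg cos 54° = 82.878 N. With F at its minimum the sled is on the verge of sliding down, so static friction is at its maximum μ_s N = 0.15 × 82.878 = 12.432 N and acts up the slope.
Equilibrium along the incline: F + μ_s N = mg sin 54°, so F = 114.071 − 12.432 = 101.639 N.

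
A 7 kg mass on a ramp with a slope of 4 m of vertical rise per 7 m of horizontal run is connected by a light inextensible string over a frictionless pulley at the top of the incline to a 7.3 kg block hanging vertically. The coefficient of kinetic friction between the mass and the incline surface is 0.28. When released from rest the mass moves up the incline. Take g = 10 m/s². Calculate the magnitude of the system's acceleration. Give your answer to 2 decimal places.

For the mass on the incline: the weight component along the slope is m₁g sin 29.74° = 7 × 10 × 0.4961 = 34.727 N and the normal force is N = m₁g cos 29.74° = 60.777 N.
Kinetic friction opposes the mass's motion up the incline: f = μN = 0.28 × 60.777 = 17.018 N acting down the slope.
Newton's second law for the mass (up-slope positive): T − 34.727 − 17.018 = 7 a. For the hanging block (downward positive): 7.3 × 10 − T = 7.3 a.
Adding the two equations eliminates T: 21.255 = 14.3 a, so a = 1.4864 m/s².

1.49 m/s²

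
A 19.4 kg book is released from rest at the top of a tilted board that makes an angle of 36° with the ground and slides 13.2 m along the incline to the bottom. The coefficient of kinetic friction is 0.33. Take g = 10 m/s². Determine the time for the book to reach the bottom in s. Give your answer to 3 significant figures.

2.87 s

The weight component along the incline is mg sin 36° = 114.030 N and the normal force is N = mg cos 36° = 156.949 N.
Friction up the slope is f = μN = 0.33 × 156.949 = 51.793 N, so the net downslope force is 114.030 − 51.793 = 62.237 N and a = 62.237 / 19.4 = 3.2081 m/s².
Starting from rest, L = ½at², so t = √(2L/a) = √(2 × 13.2 / 3.2081) = 2.8687 s.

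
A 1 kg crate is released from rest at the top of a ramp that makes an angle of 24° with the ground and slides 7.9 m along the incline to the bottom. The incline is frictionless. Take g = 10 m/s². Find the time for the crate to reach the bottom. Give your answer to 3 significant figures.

The weight component along the incline is mg sin 24° = 4.067 N and the normal force is N = mg cos 24° = 9.135 N.
With no friction, a = g sin 24° = 4.0674 m/s².
Starting from rest, L = ½at², so t = √(2L/a) = √(2 × 7.9 / 4.0674) = 1.9709 s.

1.97 s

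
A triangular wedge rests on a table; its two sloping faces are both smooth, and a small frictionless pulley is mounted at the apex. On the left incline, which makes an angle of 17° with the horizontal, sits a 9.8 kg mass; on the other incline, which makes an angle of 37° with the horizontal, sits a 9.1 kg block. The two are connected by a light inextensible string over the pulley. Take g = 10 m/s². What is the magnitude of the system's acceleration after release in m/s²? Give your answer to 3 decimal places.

1.382 m/s²

Resolve each weight along its own incline: the 9.8 kg mass has component 9.8 × 10 × sin 17° = 28.652 N down its slope, and the 9.1 kg mass has 9.1 × 10 × sin 37° = 54.765 N down its slope.
The 9.1 kg side's 54.765 N exceeds the other side's 28.652 N, so that mass slides down and the 9.8 kg mass slides up. Taking that direction as positive, Newton's second law for the whole system gives 54.765 − 28.652 = (9.8 + 9.1) a, so a = 26.113 / 18.9 = 1.3816 m/s².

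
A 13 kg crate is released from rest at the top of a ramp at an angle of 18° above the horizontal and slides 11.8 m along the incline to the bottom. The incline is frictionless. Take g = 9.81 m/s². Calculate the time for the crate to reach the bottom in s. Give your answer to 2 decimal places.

The weight component along the incline is mg sin 18° = 39.409 N and the normal force is N = mg cos 18° = 121.288 N.
With no friction, a = g sin 18° = 3.0315 m/s².
Starting from rest, L = ½at², so t = √(2L/a) = √(2 × 11.8 / 3.0315) = 2.7901 s.

2.79 s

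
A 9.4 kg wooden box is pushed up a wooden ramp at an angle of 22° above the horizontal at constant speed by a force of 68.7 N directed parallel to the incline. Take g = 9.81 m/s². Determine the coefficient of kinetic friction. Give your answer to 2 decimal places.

At constant speed ΣF = 0 along the incline. The applied 68.7 N acts up the slope; the weight component mg sin 22° = 34.544 N and kinetic friction μN both act down the slope.
So 68.7 = 34.544 + μ × 85.499, giving μ = (68.7 − 34.544) / 85.499 = 0.3995.

0.40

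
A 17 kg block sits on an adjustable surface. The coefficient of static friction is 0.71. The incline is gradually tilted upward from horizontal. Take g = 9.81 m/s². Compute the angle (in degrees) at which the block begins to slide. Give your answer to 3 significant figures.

At the threshold of sliding, static friction is at its maximum μ_s N and exactly balances the weight component along the incline: mg sin θ = μ_s mg cos θ.
Hence tan θ = μ_s = 0.71, so θ = arctan(0.71) = 35.3748°.

35.4°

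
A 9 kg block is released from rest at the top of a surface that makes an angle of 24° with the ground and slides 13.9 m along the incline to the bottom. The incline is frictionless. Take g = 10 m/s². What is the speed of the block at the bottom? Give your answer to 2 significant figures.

11 m/s

The weight component along the incline is mg sin 24° = 36.606 N and the normal force is N = mg cos 24° = 82.219 N.
With no friction, a = g sin 24° = 4.0674 m/s².
Starting from rest over a distance of 13.9 m, v² = 2aL = 2 × 4.0674 × 13.9 = 113.0737, so v = 10.6336 m/s.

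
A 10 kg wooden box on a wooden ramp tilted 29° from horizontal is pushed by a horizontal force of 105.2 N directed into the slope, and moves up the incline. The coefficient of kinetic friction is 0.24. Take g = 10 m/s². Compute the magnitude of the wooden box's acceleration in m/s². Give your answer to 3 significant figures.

1.03 m/s²

The horizontal push has components F cos 29° = 105.2 × 0.8746 = 92.008 N up the incline and F sin 29° = 105.2 × 0.4848 = 51.001 N pressing into the surface.
The normal force is therefore N = mg cos 29° + F sin 29° = 87.460 + 51.001 = 138.461 N, and kinetic friction down the slope is μN = 0.24 × 138.461 = 33.231 N.
Along the incline: F cos 29° − mg sin 29° − μN = ma, so 92.008 − 48.480 − 33.231 = 10 a, giving a = 1.0297 m/s².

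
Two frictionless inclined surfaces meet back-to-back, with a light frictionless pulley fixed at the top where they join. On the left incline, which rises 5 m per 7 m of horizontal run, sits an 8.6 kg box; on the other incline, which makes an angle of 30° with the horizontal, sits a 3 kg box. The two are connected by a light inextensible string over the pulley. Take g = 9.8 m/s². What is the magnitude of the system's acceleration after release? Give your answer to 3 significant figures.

2.96 m/s²

Resolve each weight along its own incline: the 8.6 kg mass has component 8.6 × 9.8 × sin 35.54° = 48.987 N down its slope, and the 3 kg mass has 3 × 9.8 × sin 30° = 14.700 N down its slope.
The 8.6 kg side's 48.987 N exceeds the other side's 14.700 N, so that mass slides down and the 3 kg mass slides up. Taking that direction as positive, Newton's second law for the whole system gives 48.987 − 14.700 = (8.6 + 3) a, so a = 34.287 / 11.6 = 2.9558 m/s².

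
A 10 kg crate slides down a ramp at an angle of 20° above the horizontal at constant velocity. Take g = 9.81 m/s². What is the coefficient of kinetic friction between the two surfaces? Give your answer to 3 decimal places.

At constant velocity the net force along the incline is zero: mg sin 20° = μ mg cos 20°.
So μ = tan 20° = 0.3420 / 0.9397 = 0.3639.

0.364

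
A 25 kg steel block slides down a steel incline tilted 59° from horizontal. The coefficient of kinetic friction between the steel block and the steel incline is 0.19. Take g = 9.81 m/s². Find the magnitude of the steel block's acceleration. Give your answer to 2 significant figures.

7.4 m/s²

Resolving the weight along the incline: the component pulling the steel block down the slope is mg sin 59° = 25 × 9.81 × 0.8572 = 210.228 N, and the normal force is N = mg cos 59° = 25 × 9.81 × 0.5150 = 126.304 N.
Kinetic friction acts up the slope with magnitude f = μN = 0.19 × 126.304 = 23.998 N.
Net force along the incline is 210.228 − 23.998 = 186.230 N, so a = 186.230 / 25 = 7.4492 m/s².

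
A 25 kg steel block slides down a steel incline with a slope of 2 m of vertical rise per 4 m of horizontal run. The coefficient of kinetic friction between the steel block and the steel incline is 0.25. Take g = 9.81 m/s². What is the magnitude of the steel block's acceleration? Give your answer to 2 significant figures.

Resolving the weight along the incline: the component pulling the steel block down the slope is mg sin 26.57° = 25 × 9.81 × 0.4472 = 109.676 N, and the normal force is N = mg cos 26.57° = 25 × 9.81 × 0.8944 = 219.352 N.
Kinetic friction acts up the slope with magnitude f = μN = 0.25 × 219.352 = 54.838 N.
Net force along the incline is 109.676 − 54.838 = 54.838 N, so a = 54.838 / 25 = 2.1935 m/s².

2.2 m/s²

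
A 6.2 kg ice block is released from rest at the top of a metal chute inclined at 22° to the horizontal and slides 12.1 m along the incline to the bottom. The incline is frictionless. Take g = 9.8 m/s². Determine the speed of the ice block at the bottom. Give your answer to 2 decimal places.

The weight component along the incline is mg sin 22° = 22.761 N and the normal force is N = mg cos 22° = 56.336 N.
With no friction, a = g sin 22° = 3.6711 m/s².
Starting from rest over a distance of 12.1 m, v² = 2aL = 2 × 3.6711 × 12.1 = 88.8406, so v = 9.4255 m/s.

9.43 m/s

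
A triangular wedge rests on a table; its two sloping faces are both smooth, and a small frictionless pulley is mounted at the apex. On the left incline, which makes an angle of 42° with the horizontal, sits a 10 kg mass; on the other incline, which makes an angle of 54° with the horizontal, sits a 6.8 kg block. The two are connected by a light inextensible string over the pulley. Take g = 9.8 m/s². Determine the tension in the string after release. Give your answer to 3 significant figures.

Resolve each weight along its own incline: the 10 kg mass has component 10 × 9.8 × sin 42° = 65.575 N down its slope, and the 6.8 kg mass has 6.8 × 9.8 × sin 54° = 53.913 N down its slope.
The 10 kg side's 65.575 N exceeds the other side's 53.913 N, so that mass slides down and the 6.8 kg mass slides up. Taking that direction as positive, Newton's second law for the whole system gives 65.575 − 53.913 = (10 + 6.8) a, so a = 11.662 / 16.8 = 0.6942 m/s².
For the 6.8 kg mass (up-slope positive): T − 53.913 = 6.8 × 0.6942, so T = 58.634 N.

58.6 N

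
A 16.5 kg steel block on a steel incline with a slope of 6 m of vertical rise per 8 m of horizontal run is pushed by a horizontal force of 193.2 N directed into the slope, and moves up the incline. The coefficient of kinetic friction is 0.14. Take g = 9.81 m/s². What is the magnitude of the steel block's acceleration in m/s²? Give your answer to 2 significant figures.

The horizontal push has components F cos 36.87° = 193.2 × 0.8000 = 154.560 N up the incline and F sin 36.87° = 193.2 × 0.6000 = 115.920 N pressing into the surface.
The normal force is therefore N = mg cos 36.87° + F sin 36.87° = 129.492 + 115.920 = 245.412 N, and kinetic friction down the slope is μN = 0.14 × 245.412 = 34.358 N.
Along the incline: F cos 36.87° − mg sin 36.87° − μN = ma, so 154.560 − 97.119 − 34.358 = 16.5 a, giving a = 1.3990 m/s².

1.4 m/s²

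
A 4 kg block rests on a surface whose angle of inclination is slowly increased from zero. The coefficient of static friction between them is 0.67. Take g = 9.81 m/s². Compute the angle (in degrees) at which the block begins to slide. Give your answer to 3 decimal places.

33.822°

At the threshold of sliding, static friction is at its maximum μ_s N and exactly balances the weight component along the incline: mg sin θ = μ_s mg cos θ.
Hence tan θ = μ_s = 0.67, so θ = arctan(0.67) = 33.8221°.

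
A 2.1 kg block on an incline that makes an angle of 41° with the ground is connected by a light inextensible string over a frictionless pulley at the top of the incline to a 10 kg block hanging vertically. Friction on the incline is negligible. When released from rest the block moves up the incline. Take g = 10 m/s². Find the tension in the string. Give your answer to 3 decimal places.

For the block on the incline: the weight component along the slope is m₁g sin 41° = 2.1 × 10 × 0.6561 = 13.778 N and the normal force is N = m₁g cos 41° = 15.849 N.
Newton's second law for the block (up-slope positive): T − 13.778 = 2.1 a. For the hanging block (downward positive): 10 × 10 − T = 10 a.
Adding the two equations eliminates T: 86.222 = 12.1 a, so a = 7.1258 m/s².
Then from the hanging block's equation, T = 10 × (10 − 7.1258) = 28.742 N.

28.742 N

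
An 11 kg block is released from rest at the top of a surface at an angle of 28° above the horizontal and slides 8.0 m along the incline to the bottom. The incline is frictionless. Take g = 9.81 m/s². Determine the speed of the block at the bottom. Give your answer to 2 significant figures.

The weight component along the incline is mg sin 28° = 50.661 N and the normal force is N = mg cos 28° = 95.279 N.
With no friction, a = g sin 28° = 4.6055 m/s².
Starting from rest over a distance of 8.0 m, v² = 2aL = 2 × 4.6055 × 8.0 = 73.6880, so v = 8.5842 m/s.

8.6 m/s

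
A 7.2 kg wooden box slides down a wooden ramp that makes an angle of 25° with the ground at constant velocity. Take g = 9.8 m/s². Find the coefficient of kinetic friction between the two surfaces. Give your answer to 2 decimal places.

At constant velocity the net force along the incline is zero: mg sin 25° = μ mg cos 25°.
So μ = tan 25° = 0.4226 / 0.9063 = 0.4663.

0.47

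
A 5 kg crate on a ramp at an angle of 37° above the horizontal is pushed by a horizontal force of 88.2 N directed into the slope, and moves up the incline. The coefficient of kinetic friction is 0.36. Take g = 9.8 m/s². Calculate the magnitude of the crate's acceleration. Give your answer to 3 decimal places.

The horizontal push has components F cos 37° = 88.2 × 0.7986 = 70.437 N up the incline and F sin 37° = 88.2 × 0.6018 = 53.079 N pressing into the surface.
The normal force is therefore N = mg cos 37° + F sin 37° = 39.131 + 53.079 = 92.210 N, and kinetic friction down the slope is μN = 0.36 × 92.210 = 33.196 N.
Along the incline: F cos 37° − mg sin 37° − μN = ma, so 70.437 − 29.488 − 33.196 = 5 a, giving a = 1.5506 m/s².

1.551 m/s²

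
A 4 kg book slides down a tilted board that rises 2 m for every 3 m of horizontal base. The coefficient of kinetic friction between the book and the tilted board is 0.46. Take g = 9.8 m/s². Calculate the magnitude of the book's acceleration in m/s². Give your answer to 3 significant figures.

1.69 m/s²

Resolving the weight along the incline: the component pulling the book down the slope is mg sin 33.69° = 4 × 9.8 × 0.5547 = 21.744 N, and the normal force is N = mg cos 33.69° = 4 × 9.8 × 0.8321 = 32.618 N.
Kinetic friction acts up the slope with magnitude f = μN = 0.46 × 32.618 = 15.004 N.
Net force along the incline is 21.744 − 15.004 = 6.740 N, so a = 6.740 / 4 = 1.6850 m/s².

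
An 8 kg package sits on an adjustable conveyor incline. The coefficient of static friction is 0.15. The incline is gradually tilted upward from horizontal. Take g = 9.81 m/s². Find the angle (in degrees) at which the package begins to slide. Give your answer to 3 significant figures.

At the threshold of sliding, static friction is at its maximum μ_s N and exactly balances the weight component along the incline: mg sin θ = μ_s mg cos θ.
Hence tan θ = μ_s = 0.15, so θ = arctan(0.15) = 8.5308°.

8.53°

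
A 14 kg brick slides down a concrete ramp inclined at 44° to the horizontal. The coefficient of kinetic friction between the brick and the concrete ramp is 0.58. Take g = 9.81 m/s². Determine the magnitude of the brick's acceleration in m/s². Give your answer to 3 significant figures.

Resolving the weight along the incline: the component pulling the brick down the slope is mg sin 44° = 14 × 9.81 × 0.6947 = 95.410 N, and the normal force is N = mg cos 44° = 14 × 9.81 × 0.7193 = 98.789 N.
Kinetic friction acts up the slope with magnitude f = μN = 0.58 × 98.789 = 57.298 N.
Net force along the incline is 95.410 − 57.298 = 38.112 N, so a = 38.112 / 14 = 2.7223 m/s².

2.72 m/s²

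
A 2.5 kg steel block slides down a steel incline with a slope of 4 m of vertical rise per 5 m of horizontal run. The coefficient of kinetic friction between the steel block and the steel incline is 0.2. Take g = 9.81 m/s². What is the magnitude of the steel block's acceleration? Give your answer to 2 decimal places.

Resolving the weight along the incline: the component pulling the steel block down the slope is mg sin 38.66° = 2.5 × 9.81 × 0.6247 = 15.321 N, and the normal force is N = mg cos 38.66° = 2.5 × 9.81 × 0.7809 = 19.152 N.
Kinetic friction acts up the slope with magnitude f = μN = 0.2 × 19.152 = 3.830 N.
Net force along the incline is 15.321 − 3.830 = 11.491 N, so a = 11.491 / 2.5 = 4.5964 m/s².

4.60 m/s²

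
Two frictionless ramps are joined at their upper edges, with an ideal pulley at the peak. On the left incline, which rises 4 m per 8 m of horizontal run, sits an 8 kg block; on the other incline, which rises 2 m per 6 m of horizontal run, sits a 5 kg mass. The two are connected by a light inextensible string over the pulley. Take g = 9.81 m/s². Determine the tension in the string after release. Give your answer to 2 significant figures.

Resolve each weight along its own incline: the 8 kg mass has component 8 × 9.81 × sin 26.57° = 35.097 N down its slope, and the 5 kg mass has 5 × 9.81 × sin 18.43° = 15.511 N down its slope.
The 8 kg side's 35.097 N exceeds the other side's 15.511 N, so that mass slides down and the 5 kg mass slides up. Taking that direction as positive, Newton's second law for the whole system gives 35.097 − 15.511 = (8 + 5) a, so a = 19.586 / 13 = 1.5066 m/s².
For the 5 kg mass (up-slope positive): T − 15.511 = 5 × 1.5066, so T = 23.044 N.

23 N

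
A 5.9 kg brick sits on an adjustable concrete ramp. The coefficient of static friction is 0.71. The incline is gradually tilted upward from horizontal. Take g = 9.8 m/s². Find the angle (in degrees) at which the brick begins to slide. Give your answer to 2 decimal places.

At the threshold of sliding, static friction is at its maximum μ_s N and exactly balances the weight component along the incline: mg sin θ = μ_s mg cos θ.
Hence tan θ = μ_s = 0.71, so θ = arctan(0.71) = 35.3748°.

35.37°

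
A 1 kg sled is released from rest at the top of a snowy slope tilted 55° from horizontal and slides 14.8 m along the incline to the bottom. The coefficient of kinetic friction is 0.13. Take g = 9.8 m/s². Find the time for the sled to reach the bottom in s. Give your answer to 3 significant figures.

2.01 s

The weight component along the incline is mg sin 55° = 8.028 N and the normal force is N = mg cos 55° = 5.621 N.
Friction up the slope is f = μN = 0.13 × 5.621 = 0.731 N, so the net downslope force is 8.028 − 0.731 = 7.297 N and a = 7.297 / 1 = 7.2970 m/s².
Starting from rest, L = ½at², so t = √(2L/a) = √(2 × 14.8 / 7.2970) = 2.0141 s.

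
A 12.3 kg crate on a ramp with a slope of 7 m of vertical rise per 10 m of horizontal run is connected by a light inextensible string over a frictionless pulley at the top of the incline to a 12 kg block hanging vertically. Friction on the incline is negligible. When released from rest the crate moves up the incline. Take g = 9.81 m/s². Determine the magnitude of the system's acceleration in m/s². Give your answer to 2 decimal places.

2.00 m/s²

For the crate on the incline: the weight component along the slope is m₁g sin 34.99° = 12.3 × 9.81 × 0.5735 = 69.200 N and the normal force is N = m₁g cos 34.99° = 98.851 N.
Newton's second law for the crate (up-slope positive): T − 69.200 = 12.3 a. For the hanging block (downward positive): 12 × 9.81 − T = 12 a.
Adding the two equations eliminates T: 48.520 = 24.3 a, so a = 1.9967 m/s².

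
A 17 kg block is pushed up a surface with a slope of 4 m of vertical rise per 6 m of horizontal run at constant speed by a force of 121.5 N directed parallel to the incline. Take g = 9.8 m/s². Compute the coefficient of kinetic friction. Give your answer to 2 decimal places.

0.21

At constant speed ΣF = 0 along the incline. The applied 121.5 N acts up the slope; the weight component mg sin 33.69° = 92.413 N and kinetic friction μN both act down the slope.
So 121.5 = 92.413 + μ × 138.620, giving μ = (121.5 − 92.413) / 138.620 = 0.2098.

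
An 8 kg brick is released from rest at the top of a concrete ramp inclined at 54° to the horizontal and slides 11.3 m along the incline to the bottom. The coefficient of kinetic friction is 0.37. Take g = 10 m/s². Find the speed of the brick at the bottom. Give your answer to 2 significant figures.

The weight component along the incline is mg sin 54° = 64.721 N and the normal force is N = mg cos 54° = 47.023 N.
Friction up the slope is f = μN = 0.37 × 47.023 = 17.399 N, so the net downslope force is 64.721 − 17.399 = 47.322 N and a = 47.322 / 8 = 5.9153 m/s².
Starting from rest over a distance of 11.3 m, v² = 2aL = 2 × 5.9153 × 11.3 = 133.6858, so v = 11.5623 m/s.

12 m/s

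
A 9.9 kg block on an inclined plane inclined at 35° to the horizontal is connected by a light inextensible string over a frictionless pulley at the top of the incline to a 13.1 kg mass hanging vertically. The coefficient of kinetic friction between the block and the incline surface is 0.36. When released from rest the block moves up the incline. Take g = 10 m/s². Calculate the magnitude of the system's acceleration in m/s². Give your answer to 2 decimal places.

For the block on the incline: the weight component along the slope is m₁g sin 35° = 9.9 × 10 × 0.5736 = 56.786 N and the normal force is N = m₁g cos 35° = 81.096 N.
Kinetic friction opposes the block's motion up the incline: f = μN = 0.36 × 81.096 = 29.195 N acting down the slope.
Newton's second law for the block (up-slope positive): T − 56.786 − 29.195 = 9.9 a. For the hanging mass (downward positive): 13.1 × 10 − T = 13.1 a.
Adding the two equations eliminates T: 45.019 = 23 a, so a = 1.9573 m/s².

1.96 m/s²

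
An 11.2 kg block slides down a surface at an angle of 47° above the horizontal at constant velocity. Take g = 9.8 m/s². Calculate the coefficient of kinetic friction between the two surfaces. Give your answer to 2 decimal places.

1.07

At constant velocity the net force along the incline is zero: mg sin 47° = μ mg cos 47°.
So μ = tan 47° = 0.7314 / 0.6820 = 1.0724.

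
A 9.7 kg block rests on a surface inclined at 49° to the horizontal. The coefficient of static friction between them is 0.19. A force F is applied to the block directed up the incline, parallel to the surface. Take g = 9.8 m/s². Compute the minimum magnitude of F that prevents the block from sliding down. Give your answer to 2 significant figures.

The normal force is N = mg cos 49° = 62.365 N. With F at its minimum the block is on the verge of sliding down, so static friction is at its maximum μ_s N = 0.19 × 62.365 = 11.849 N and acts up the slope.
Equilibrium along the incline: F + μ_s N = mg sin 49°, so F = 71.743 − 11.849 = 59.894 N.

60 N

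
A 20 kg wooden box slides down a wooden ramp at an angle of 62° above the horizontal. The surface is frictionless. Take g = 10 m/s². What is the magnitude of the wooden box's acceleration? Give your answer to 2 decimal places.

Resolving the weight along the incline: the component pulling the wooden box down the slope is mg sin 62° = 20 × 10 × 0.8829 = 176.580 N, and the normal force is N = mg cos 62° = 20 × 10 × 0.4695 = 93.900 N.
With no friction the net force along the incline is 176.580 N, so a = g sin 62° = 176.580 / 20 = 8.8290 m/s².

8.83 m/s²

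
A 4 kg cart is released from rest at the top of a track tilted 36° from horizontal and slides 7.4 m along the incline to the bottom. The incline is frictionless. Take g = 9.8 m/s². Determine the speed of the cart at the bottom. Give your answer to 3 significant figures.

9.23 m/s

The weight component along the incline is mg sin 36° = 23.041 N and the normal force is N = mg cos 36° = 31.713 N.
With no friction, a = g sin 36° = 5.7603 m/s².
Starting from rest over a distance of 7.4 m, v² = 2aL = 2 × 5.7603 × 7.4 = 85.2524, so v = 9.2332 m/s.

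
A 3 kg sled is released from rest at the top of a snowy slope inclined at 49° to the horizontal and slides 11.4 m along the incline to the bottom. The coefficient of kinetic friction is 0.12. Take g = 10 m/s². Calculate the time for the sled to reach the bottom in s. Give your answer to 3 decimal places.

The weight component along the incline is mg sin 49° = 22.641 N and the normal force is N = mg cos 49° = 19.682 N.
Friction up the slope is f = μN = 0.12 × 19.682 = 2.362 N, so the net downslope force is 22.641 − 2.362 = 20.279 N and a = 20.279 / 3 = 6.7597 m/s².
Starting from rest, L = ½at², so t = √(2L/a) = √(2 × 11.4 / 6.7597) = 1.8366 s.

1.837 s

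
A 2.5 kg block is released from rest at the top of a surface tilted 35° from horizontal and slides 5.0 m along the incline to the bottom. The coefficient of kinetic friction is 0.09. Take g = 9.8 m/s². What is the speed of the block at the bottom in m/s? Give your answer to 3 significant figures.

7.00 m/s

The weight component along the incline is mg sin 35° = 14.053 N and the normal force is N = mg cos 35° = 20.069 N.
Friction up the slope is f = μN = 0.09 × 20.069 = 1.806 N, so the net downslope force is 14.053 − 1.806 = 12.247 N and a = 12.247 / 2.5 = 4.8988 m/s².
Starting from rest over a distance of 5.0 m, v² = 2aL = 2 × 4.8988 × 5.0 = 48.9880, so v = 6.9991 m/s.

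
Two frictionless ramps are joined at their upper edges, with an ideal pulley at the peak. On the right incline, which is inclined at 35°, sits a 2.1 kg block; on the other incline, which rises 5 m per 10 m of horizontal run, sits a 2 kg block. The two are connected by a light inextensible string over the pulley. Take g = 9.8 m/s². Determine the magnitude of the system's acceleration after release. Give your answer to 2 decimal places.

0.74 m/s²

Resolve each weight along its own incline: the 2.1 kg mass has component 2.1 × 9.8 × sin 35° = 11.804 N down its slope, and the 2 kg mass has 2 × 9.8 × sin 26.57° = 8.765 N down its slope.
The 2.1 kg side's 11.804 N exceeds the other side's 8.765 N, so that mass slides down and the 2 kg mass slides up. Taking that direction as positive, Newton's second law for the whole system gives 11.804 − 8.765 = (2.1 + 2) a, so a = 3.039 / 4.1 = 0.7412 m/s².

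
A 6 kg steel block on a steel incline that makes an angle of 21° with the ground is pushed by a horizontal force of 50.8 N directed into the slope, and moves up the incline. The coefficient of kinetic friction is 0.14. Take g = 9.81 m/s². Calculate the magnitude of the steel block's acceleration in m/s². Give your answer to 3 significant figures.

The horizontal push has components F cos 21° = 50.8 × 0.9336 = 47.427 N up the incline and F sin 21° = 50.8 × 0.3584 = 18.207 N pressing into the surface.
The normal force is therefore N = mg cos 21° + F sin 21° = 54.952 + 18.207 = 73.159 N, and kinetic friction down the slope is μN = 0.14 × 73.159 = 10.242 N.
Along the incline: F cos 21° − mg sin 21° − μN = ma, so 47.427 − 21.095 − 10.242 = 6 a, giving a = 2.6817 m/s².

2.68 m/s²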